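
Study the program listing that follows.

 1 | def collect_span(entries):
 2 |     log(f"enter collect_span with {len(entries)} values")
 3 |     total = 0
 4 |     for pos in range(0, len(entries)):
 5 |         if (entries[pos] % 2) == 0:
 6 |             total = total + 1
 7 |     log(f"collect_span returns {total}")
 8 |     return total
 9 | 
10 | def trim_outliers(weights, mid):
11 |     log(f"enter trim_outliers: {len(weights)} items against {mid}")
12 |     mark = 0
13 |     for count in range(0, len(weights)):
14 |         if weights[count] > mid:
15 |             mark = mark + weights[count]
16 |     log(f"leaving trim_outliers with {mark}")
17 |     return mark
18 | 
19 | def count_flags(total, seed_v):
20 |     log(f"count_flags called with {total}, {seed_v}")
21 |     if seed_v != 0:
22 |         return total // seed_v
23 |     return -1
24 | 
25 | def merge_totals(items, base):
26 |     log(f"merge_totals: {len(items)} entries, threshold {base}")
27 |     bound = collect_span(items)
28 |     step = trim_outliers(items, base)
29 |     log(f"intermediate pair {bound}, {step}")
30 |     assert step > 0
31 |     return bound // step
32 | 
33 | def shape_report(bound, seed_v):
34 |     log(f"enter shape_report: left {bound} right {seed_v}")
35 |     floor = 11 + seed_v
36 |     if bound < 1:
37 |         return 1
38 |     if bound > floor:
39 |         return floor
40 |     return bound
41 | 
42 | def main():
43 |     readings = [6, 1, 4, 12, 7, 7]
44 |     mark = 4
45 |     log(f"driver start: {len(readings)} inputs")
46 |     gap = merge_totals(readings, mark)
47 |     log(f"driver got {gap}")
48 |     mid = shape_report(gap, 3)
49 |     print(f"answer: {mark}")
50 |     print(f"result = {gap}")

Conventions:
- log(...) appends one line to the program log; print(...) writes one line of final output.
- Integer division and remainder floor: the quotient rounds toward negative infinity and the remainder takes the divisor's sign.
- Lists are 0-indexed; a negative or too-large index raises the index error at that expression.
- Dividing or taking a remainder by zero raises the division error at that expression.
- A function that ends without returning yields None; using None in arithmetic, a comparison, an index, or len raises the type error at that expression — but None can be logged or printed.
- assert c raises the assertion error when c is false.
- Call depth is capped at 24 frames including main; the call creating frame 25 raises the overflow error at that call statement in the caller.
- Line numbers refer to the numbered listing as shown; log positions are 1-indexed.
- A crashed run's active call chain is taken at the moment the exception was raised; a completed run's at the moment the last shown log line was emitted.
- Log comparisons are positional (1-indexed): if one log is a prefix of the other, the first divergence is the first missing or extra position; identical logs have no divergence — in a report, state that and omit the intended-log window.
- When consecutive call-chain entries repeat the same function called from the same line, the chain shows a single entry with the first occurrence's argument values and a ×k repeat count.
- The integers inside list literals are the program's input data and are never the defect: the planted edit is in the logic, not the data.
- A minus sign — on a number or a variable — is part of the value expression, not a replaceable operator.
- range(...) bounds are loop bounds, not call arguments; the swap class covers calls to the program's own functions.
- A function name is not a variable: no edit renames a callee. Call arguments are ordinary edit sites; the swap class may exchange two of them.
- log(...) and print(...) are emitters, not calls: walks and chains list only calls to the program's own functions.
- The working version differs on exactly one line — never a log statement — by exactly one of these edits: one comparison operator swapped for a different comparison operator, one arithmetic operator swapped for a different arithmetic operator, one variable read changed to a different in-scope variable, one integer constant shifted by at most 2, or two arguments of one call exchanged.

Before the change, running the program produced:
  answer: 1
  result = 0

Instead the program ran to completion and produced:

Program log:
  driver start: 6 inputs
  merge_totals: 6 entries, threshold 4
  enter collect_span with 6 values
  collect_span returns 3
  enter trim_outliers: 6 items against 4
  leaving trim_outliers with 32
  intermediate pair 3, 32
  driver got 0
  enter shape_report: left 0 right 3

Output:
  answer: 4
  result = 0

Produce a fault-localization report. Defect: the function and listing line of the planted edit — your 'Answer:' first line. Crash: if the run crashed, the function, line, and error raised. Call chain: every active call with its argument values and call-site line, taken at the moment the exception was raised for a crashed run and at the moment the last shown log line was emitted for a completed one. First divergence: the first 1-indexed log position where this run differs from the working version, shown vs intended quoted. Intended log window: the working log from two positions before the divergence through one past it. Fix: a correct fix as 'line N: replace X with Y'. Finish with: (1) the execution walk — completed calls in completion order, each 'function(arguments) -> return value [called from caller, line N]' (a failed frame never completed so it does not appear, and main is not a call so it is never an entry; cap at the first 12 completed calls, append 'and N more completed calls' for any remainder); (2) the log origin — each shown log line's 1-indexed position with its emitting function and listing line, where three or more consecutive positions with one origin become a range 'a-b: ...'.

Answer: the defect is in main at line 49.
Key fact: No log line changed; the fault shows up purely in the output.
Call chain: main -> shape_report(0, 3) (called at line 48).
First divergence: none; the two logs match at every position.
Execution walk:
  collect_span([6, 1, 4, 12, 7, 7]) -> 3  [called from merge_totals, line 27]
  trim_outliers([6, 1, 4, 12, 7, 7], 4) -> 32  [called from merge_totals, line 28]
  merge_totals([6, 1, 4, 12, 7, 7], 4) -> 0  [called from main, line 46]
  shape_report(0, 3) -> 1  [called from main, line 48]
Log line origins:
  1: logged in main at line 45
  2: logged in merge_totals at line 26
  3: logged in collect_span at line 2
  4: logged in collect_span at line 7
  5: logged in trim_outliers at line 11
  6: logged in trim_outliers at line 16
  7: logged in merge_totals at line 29
  8: logged in main at line 47
  9: logged in shape_report at line 34
A correct fix: line 49: replace `mark` with `mid`.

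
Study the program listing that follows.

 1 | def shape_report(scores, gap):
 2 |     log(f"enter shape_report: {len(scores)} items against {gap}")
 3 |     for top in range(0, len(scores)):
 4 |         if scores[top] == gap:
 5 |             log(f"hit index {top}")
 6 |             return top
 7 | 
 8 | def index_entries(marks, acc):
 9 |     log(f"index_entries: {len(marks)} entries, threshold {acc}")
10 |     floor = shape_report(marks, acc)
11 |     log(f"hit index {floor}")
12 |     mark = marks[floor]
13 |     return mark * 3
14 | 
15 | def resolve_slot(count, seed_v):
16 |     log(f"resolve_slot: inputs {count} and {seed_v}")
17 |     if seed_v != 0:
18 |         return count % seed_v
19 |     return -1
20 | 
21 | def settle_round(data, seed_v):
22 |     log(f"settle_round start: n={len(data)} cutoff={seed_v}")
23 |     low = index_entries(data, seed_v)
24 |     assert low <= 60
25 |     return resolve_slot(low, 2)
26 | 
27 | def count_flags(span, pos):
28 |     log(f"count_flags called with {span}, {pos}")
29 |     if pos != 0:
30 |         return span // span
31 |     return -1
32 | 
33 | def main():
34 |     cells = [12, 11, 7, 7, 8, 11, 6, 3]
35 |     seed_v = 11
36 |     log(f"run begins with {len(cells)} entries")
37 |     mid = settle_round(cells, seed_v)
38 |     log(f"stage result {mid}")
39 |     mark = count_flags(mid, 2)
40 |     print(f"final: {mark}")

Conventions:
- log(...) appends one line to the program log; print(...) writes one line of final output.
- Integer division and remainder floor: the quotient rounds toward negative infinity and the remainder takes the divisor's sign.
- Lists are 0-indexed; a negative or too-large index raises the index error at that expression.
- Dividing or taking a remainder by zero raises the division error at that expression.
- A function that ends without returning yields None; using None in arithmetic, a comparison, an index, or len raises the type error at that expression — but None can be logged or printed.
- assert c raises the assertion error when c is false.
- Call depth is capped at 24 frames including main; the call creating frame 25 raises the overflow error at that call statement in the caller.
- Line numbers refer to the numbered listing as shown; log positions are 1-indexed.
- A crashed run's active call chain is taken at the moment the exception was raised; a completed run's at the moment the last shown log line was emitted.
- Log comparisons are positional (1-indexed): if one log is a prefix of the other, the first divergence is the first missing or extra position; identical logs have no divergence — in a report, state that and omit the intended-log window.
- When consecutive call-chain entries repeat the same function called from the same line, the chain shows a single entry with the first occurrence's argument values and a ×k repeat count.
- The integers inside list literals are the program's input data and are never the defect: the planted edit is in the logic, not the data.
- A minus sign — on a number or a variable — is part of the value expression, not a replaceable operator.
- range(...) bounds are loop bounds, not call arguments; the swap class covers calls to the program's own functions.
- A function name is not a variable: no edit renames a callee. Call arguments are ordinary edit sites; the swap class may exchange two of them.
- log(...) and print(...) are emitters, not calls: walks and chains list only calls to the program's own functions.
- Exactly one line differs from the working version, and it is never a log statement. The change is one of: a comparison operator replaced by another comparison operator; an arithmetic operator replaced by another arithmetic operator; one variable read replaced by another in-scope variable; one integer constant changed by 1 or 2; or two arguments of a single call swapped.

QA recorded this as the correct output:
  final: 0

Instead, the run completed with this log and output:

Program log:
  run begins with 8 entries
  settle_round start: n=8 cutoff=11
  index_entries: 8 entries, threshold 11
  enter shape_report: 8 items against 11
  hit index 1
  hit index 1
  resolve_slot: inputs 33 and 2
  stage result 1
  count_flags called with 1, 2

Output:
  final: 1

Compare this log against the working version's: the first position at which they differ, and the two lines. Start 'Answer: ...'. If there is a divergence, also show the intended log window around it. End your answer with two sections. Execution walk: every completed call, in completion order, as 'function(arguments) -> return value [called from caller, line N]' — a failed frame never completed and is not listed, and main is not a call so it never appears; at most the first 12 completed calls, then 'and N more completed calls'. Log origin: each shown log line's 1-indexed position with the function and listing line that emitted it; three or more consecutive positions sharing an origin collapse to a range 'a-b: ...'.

Answer: none — the logs agree in full.
Execution walk:
  shape_report([12, 11, 7, 7, 8, 11, 6, 3], 11) -> 1  [called from index_entries, line 10]
  index_entries([12, 11, 7, 7, 8, 11, 6, 3], 11) -> 33  [called from settle_round, line 23]
  resolve_slot(33, 2) -> 1  [called from settle_round, line 25]
  settle_round([12, 11, 7, 7, 8, 11, 6, 3], 11) -> 1  [called from main, line 37]
  count_flags(1, 2) -> 1  [called from main, line 39]
Log origin:
  1: logged in main at line 36
  2: logged in settle_round at line 22
  3: logged in index_entries at line 9
  4: logged in shape_report at line 2
  5: logged in shape_report at line 5
  6: logged in index_entries at line 11
  7: logged in resolve_slot at line 16
  8: logged in main at line 38
  9: logged in count_flags at line 28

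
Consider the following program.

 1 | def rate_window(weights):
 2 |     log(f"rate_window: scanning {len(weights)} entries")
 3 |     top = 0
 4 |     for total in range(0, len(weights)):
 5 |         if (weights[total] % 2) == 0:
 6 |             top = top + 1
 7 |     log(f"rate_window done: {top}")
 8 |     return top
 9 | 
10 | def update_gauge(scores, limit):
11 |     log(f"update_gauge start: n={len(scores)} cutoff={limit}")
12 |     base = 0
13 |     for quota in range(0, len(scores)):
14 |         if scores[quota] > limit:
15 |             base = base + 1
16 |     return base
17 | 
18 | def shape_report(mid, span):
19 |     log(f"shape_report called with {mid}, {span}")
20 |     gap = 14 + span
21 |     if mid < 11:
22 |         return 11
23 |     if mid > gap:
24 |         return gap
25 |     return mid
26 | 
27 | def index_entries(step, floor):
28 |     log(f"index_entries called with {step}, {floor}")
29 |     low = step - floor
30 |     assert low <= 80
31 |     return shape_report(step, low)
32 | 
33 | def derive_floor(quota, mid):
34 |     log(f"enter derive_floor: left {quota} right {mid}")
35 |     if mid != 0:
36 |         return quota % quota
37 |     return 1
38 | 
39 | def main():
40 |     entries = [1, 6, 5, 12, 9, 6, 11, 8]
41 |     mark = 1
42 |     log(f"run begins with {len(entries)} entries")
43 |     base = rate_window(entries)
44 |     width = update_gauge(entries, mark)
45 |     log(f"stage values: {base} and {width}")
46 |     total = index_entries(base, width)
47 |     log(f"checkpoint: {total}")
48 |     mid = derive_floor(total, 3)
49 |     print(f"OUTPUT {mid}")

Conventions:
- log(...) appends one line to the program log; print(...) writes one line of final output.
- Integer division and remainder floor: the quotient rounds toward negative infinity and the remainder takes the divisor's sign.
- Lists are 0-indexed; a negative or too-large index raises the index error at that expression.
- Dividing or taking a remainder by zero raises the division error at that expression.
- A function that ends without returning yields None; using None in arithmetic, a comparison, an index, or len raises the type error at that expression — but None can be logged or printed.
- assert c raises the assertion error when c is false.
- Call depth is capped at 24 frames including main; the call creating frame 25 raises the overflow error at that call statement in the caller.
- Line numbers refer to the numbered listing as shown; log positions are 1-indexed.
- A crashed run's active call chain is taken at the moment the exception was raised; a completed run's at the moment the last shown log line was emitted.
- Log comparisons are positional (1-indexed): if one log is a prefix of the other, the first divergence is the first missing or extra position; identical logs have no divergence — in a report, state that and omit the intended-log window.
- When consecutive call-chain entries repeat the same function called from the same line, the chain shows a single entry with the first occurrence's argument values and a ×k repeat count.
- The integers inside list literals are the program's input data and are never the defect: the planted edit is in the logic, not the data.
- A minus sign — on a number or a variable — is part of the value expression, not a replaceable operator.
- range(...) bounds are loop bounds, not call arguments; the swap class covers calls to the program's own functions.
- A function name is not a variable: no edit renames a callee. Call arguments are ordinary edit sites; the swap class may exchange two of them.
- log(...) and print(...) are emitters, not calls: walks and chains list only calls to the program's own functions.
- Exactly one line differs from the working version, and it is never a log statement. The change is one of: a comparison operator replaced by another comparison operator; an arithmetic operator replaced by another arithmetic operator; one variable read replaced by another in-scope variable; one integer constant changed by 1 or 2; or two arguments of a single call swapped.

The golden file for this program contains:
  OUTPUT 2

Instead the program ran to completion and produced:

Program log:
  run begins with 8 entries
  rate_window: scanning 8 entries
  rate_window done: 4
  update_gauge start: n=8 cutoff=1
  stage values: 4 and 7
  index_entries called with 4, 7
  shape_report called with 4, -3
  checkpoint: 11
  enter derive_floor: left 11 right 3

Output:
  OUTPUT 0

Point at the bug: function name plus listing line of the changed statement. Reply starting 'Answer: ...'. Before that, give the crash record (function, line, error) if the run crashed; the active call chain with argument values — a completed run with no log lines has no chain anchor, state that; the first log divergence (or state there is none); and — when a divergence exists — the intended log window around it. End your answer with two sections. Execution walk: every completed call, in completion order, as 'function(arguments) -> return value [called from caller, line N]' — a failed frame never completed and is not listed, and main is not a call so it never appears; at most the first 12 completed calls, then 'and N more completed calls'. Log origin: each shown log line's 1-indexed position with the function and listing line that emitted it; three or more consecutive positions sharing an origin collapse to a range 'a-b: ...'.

Answer: the defect is in derive_floor at line 36.
Core observation: The logs agree in full; only the final output differs.
Call chain: main -> derive_floor(11, 3) (called at line 48).
First divergence: none (the log streams are identical).
Execution walk:
  rate_window([1, 6, 5, 12, 9, 6, 11, 8]) -> 4  [called from main, line 43]
  update_gauge([1, 6, 5, 12, 9, 6, 11, 8], 1) -> 7  [called from main, line 44]
  shape_report(4, -3) -> 11  [called from index_entries, line 31]
  index_entries(4, 7) -> 11  [called from main, line 46]
  derive_floor(11, 3) -> 0  [called from main, line 48]
Log line origins:
  1: from main, line 42
  2: from rate_window, line 2
  3: from rate_window, line 7
  4: from update_gauge, line 11
  5: from main, line 45
  6: from index_entries, line 28
  7: from shape_report, line 19
  8: from main, line 47
  9: from derive_floor, line 34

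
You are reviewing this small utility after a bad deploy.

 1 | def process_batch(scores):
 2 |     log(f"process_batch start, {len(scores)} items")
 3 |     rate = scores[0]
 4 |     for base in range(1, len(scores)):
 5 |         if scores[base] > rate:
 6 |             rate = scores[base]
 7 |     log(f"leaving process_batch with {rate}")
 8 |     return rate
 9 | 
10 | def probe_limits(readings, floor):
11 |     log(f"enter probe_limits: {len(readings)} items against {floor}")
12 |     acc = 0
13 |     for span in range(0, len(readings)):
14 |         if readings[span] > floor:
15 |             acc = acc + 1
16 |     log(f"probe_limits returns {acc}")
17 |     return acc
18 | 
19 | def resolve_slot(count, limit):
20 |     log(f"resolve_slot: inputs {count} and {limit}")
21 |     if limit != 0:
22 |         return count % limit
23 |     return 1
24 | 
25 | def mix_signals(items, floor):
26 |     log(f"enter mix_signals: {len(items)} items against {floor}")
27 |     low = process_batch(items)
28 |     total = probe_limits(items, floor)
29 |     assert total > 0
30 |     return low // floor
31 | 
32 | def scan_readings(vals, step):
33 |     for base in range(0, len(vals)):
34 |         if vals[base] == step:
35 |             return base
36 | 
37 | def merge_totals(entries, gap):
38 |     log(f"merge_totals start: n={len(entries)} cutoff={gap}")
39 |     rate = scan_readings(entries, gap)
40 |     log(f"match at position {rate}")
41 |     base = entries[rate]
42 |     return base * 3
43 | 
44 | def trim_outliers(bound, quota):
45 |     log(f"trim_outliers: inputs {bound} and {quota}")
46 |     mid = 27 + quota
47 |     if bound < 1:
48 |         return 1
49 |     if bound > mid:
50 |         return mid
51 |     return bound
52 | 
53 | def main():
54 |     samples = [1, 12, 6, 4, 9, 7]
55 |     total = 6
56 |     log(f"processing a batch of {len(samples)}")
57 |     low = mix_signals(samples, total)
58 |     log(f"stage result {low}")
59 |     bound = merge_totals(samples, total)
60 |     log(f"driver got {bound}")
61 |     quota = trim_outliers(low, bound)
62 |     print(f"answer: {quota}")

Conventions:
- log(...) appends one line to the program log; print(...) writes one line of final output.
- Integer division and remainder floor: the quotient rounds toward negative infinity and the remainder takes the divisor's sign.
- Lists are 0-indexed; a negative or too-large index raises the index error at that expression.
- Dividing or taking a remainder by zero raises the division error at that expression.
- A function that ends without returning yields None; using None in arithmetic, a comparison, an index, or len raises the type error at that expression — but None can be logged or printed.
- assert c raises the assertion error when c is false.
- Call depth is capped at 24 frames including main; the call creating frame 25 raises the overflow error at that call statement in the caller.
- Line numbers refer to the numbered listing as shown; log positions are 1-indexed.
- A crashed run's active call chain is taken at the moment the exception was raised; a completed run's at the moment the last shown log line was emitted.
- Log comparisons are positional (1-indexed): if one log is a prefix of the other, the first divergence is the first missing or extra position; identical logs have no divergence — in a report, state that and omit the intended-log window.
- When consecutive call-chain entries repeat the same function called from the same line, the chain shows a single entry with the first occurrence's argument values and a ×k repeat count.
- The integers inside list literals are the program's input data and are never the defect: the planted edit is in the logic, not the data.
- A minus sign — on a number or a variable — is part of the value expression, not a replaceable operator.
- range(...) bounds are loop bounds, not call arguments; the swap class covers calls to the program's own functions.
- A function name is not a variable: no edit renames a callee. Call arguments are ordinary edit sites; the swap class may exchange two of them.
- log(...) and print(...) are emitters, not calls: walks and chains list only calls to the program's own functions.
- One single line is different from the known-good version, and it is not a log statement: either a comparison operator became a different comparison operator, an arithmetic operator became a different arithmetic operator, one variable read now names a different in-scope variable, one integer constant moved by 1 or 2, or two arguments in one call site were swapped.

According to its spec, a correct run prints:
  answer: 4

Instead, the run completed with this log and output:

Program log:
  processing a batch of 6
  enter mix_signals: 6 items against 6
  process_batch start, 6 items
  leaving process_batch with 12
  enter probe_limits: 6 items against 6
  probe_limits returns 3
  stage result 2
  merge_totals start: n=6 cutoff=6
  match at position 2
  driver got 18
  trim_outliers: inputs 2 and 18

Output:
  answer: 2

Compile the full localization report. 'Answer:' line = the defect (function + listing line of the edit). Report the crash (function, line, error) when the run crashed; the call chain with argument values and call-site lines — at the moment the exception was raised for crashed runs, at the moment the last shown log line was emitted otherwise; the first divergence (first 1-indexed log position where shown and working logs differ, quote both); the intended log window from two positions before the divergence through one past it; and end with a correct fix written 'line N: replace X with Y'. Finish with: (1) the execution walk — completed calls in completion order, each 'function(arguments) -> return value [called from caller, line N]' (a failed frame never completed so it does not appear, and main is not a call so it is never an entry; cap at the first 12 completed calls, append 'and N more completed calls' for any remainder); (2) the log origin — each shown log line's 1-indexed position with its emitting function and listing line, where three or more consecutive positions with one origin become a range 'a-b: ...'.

Answer: the defect is in mix_signals at line 30.
The tell: The earliest visible damage is log position 7 — 'stage result 2' rather than the intended 'stage result 4'.
Call chain: main -> trim_outliers(2, 18) (called at line 61).
First divergence: position 7; shown 'stage result 2' vs intended 'stage result 4'.
Intended log window:
  5: enter probe_limits: 6 items against 6
  6: probe_limits returns 3
  7: stage result 4
  8: merge_totals start: n=6 cutoff=6
Execution walk:
  process_batch([1, 12, 6, 4, 9, 7]) -> 12  [called from mix_signals, line 27]
  probe_limits([1, 12, 6, 4, 9, 7], 6) -> 3  [called from mix_signals, line 28]
  mix_signals([1, 12, 6, 4, 9, 7], 6) -> 2  [called from main, line 57]
  scan_readings([1, 12, 6, 4, 9, 7], 6) -> 2  [called from merge_totals, line 39]
  merge_totals([1, 12, 6, 4, 9, 7], 6) -> 18  [called from main, line 59]
  trim_outliers(2, 18) -> 2  [called from main, line 61]
Origin of each log line:
  1: from main, line 56
  2: from mix_signals, line 26
  3: from process_batch, line 2
  4: from process_batch, line 7
  5: from probe_limits, line 11
  6: from probe_limits, line 16
  7: from main, line 58
  8: from merge_totals, line 38
  9: from merge_totals, line 40
  10: from main, line 60
  11: from trim_outliers, line 45
A correct fix: line 30: replace `floor` with `total`.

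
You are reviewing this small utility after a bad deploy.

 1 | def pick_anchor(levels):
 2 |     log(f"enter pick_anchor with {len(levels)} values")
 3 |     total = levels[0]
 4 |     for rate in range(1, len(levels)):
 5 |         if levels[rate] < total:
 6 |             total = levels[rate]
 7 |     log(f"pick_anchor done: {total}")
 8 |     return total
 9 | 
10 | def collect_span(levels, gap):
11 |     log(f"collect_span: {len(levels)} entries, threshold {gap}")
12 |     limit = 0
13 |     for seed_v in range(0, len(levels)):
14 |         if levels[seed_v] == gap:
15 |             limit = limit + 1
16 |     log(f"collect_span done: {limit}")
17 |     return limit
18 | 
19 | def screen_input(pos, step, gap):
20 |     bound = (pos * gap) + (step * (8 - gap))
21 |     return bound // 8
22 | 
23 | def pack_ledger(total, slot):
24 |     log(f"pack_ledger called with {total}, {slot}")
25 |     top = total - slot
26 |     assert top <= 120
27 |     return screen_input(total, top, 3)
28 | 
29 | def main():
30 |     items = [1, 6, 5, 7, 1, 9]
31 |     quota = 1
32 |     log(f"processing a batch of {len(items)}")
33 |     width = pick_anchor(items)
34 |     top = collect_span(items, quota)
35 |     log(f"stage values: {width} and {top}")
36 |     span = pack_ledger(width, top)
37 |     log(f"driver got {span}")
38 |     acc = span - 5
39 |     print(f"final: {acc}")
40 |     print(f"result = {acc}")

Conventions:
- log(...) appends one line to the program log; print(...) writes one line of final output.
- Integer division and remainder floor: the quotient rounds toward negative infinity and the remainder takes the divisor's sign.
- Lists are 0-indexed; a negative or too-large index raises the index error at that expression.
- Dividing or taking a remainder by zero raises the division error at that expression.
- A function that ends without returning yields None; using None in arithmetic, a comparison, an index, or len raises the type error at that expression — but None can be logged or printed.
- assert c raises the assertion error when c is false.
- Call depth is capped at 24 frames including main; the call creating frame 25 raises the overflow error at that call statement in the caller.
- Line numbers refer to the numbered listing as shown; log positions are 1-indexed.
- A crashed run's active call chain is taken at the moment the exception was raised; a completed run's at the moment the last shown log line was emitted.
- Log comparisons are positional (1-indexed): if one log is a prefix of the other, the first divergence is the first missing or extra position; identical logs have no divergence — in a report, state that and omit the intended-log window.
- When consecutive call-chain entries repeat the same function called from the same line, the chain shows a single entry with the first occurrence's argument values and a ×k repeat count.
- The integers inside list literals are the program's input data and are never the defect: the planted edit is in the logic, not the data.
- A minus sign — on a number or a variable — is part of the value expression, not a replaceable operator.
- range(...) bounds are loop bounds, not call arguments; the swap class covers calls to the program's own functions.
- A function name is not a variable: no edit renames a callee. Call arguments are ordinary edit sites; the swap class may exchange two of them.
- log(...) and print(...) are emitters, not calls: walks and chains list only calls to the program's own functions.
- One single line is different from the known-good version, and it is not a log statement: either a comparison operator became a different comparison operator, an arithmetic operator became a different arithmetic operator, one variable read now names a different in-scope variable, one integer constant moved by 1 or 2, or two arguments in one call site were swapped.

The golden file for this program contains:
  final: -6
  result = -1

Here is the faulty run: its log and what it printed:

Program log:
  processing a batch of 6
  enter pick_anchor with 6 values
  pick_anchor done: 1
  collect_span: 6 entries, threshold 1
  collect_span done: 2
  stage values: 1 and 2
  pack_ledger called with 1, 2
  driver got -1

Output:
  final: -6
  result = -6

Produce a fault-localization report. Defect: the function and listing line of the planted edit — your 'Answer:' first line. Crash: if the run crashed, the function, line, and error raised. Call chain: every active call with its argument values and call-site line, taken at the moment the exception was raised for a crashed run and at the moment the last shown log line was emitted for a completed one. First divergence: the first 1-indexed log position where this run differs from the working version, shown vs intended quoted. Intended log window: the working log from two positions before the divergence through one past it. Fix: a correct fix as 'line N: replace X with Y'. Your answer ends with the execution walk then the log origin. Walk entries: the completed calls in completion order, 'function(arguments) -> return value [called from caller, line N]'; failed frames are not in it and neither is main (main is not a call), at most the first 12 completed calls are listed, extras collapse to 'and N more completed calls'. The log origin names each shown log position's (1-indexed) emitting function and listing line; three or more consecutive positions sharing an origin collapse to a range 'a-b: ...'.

Answer: the defect is in main at line 40.
Key fact: The two runs log identically and part ways only at the printed values.
Call chain: main.
First divergence: none; the two logs match at every position.
Execution walk:
  pick_anchor([1, 6, 5, 7, 1, 9]) -> 1  [called from main, line 33]
  collect_span([1, 6, 5, 7, 1, 9], 1) -> 2  [called from main, line 34]
  screen_input(1, -1, 3) -> -1  [called from pack_ledger, line 27]
  pack_ledger(1, 2) -> -1  [called from main, line 36]
Log line origins:
  1: logged in main at line 32
  2: logged in pick_anchor at line 2
  3: logged in pick_anchor at line 7
  4: logged in collect_span at line 11
  5: logged in collect_span at line 16
  6: logged in main at line 35
  7: logged in pack_ledger at line 24
  8: logged in main at line 37
A correct fix: line 40: replace `acc` with `span`.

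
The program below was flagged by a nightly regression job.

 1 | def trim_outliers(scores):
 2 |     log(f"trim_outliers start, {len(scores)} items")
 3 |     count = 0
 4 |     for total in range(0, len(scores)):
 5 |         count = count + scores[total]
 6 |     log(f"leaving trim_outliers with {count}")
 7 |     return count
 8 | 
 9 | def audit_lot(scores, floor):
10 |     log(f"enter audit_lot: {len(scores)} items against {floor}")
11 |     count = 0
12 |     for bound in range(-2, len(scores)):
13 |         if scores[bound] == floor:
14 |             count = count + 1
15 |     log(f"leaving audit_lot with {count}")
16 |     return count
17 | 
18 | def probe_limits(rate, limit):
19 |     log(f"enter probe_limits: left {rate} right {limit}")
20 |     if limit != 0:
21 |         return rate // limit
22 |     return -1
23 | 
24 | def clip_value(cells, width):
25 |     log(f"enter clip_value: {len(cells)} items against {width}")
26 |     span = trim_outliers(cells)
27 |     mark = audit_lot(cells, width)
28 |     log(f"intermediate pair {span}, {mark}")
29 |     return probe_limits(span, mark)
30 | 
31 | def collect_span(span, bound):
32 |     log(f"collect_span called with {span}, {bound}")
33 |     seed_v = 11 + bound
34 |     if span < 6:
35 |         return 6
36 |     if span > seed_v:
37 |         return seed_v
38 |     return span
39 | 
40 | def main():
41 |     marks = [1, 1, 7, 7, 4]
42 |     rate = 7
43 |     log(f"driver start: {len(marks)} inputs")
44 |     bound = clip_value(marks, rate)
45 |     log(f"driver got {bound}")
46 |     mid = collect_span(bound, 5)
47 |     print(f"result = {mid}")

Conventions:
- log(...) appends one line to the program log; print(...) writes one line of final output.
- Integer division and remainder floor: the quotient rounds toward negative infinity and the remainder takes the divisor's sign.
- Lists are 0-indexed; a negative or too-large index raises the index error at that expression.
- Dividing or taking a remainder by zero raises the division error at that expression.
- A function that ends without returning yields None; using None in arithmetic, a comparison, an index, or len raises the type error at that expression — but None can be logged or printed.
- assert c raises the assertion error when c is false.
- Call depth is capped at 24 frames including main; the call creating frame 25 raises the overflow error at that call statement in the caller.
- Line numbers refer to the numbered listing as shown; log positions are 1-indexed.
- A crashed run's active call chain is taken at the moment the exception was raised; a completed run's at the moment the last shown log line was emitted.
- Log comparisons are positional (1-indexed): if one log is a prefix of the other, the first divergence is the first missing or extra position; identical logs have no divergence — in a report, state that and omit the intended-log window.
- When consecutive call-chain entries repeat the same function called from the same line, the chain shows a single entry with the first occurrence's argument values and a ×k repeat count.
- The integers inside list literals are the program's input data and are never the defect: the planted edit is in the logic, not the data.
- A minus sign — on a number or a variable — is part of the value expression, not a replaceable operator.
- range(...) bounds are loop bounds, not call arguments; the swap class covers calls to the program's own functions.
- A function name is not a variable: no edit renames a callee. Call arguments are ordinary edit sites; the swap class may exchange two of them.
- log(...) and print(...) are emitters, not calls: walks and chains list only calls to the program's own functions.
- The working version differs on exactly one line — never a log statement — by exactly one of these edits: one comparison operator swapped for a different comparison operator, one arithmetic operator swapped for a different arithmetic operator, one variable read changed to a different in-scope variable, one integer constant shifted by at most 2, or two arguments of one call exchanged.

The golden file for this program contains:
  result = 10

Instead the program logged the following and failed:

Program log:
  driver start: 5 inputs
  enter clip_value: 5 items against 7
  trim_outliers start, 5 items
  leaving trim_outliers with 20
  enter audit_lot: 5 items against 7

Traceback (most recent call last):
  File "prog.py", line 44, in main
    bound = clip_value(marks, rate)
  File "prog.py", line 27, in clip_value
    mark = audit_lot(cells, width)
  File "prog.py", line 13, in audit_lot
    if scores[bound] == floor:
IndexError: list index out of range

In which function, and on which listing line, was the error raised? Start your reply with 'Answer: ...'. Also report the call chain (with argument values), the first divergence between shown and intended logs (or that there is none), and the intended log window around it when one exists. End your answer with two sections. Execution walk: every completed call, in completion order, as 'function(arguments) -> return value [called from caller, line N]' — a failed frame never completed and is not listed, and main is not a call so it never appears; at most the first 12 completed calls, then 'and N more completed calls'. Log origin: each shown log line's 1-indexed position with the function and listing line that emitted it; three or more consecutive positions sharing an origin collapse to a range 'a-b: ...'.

Answer: the error was raised in audit_lot, line 13.
Core observation: The faulty run's log stops after 5 lines; the working version's next line would be 'leaving audit_lot with 2'.
Call chain: main -> clip_value([1, 1, 7, 7, 4], 7) (called at line 44) -> audit_lot([1, 1, 7, 7, 4], 7) (called at line 27).
First divergence: position 6 — the faulty run's log ends after 5 lines; the working version continues with 'leaving audit_lot with 2'.
Intended log window:
  4: leaving trim_outliers with 20
  5: enter audit_lot: 5 items against 7
  6: leaving audit_lot with 2
  7: intermediate pair 20, 2
Execution walk:
  trim_outliers([1, 1, 7, 7, 4]) -> 20  [called from clip_value, line 26]
Log line origins:
  1: from main, line 43
  2: from clip_value, line 25
  3: from trim_outliers, line 2
  4: from trim_outliers, line 6
  5: from audit_lot, line 10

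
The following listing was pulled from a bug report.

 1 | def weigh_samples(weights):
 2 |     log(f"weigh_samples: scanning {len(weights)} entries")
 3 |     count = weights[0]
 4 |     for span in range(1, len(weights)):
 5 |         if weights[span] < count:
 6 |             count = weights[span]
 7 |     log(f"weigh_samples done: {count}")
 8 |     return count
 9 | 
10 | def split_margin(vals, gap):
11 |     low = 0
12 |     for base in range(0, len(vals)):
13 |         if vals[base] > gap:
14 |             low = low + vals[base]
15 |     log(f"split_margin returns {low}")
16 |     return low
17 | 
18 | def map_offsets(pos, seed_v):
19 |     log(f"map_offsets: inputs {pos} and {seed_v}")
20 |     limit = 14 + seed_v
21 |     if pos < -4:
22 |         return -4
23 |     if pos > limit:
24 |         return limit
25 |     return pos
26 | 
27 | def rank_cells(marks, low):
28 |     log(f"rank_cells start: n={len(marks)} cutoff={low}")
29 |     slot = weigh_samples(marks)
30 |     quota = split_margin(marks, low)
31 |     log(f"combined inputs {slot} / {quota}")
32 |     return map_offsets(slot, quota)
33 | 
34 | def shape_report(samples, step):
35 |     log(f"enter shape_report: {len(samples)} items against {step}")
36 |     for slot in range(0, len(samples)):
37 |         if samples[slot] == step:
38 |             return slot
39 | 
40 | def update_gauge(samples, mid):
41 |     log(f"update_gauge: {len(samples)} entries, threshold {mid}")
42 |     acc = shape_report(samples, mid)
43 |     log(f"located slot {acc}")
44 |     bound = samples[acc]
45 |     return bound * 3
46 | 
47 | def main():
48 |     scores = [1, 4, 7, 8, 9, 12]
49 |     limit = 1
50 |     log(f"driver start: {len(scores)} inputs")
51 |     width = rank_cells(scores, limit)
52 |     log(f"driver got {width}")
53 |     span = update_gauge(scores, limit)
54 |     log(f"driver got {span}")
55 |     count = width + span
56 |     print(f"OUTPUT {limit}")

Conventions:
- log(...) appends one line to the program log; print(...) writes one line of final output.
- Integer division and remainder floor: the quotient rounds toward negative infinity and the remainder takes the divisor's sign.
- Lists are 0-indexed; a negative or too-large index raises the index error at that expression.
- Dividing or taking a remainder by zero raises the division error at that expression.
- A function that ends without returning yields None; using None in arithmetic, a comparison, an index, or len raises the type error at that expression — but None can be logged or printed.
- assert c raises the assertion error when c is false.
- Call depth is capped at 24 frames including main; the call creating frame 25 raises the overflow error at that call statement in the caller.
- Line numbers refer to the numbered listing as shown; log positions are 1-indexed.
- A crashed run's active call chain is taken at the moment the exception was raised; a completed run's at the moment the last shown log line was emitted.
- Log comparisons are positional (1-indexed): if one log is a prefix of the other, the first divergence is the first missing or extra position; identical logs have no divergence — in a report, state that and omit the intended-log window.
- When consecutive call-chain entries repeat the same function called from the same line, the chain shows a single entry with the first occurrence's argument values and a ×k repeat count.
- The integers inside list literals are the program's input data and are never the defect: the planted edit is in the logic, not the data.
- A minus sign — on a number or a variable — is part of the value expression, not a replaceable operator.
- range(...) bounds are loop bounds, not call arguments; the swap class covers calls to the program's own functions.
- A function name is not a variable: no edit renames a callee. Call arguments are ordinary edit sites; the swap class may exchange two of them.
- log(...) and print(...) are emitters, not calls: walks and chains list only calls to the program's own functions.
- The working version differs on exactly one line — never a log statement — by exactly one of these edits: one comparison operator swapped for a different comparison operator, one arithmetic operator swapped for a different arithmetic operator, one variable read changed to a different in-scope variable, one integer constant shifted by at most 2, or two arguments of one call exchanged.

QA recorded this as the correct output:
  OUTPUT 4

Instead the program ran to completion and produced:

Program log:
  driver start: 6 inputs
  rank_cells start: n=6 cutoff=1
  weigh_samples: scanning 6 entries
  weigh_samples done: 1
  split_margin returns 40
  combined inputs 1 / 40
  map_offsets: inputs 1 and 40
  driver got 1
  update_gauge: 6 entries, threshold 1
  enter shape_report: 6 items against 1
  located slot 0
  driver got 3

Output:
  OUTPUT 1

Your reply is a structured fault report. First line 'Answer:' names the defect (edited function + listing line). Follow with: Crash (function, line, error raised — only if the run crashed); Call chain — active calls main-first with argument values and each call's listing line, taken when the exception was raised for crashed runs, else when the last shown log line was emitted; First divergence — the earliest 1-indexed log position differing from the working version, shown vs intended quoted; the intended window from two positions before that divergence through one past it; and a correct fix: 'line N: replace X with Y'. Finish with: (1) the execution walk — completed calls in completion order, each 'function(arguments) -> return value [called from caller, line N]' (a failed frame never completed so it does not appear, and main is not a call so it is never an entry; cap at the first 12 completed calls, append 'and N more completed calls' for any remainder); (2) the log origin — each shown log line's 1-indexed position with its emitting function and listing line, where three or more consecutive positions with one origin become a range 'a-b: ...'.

Answer: the defect is in main at line 56.
Core observation: Log streams are identical — the defect surfaces only in the printed output.
Call chain: main.
First divergence: none (the log streams are identical).
Execution walk:
  weigh_samples([1, 4, 7, 8, 9, 12]) -> 1  [called from rank_cells, line 29]
  split_margin([1, 4, 7, 8, 9, 12], 1) -> 40  [called from rank_cells, line 30]
  map_offsets(1, 40) -> 1  [called from rank_cells, line 32]
  rank_cells([1, 4, 7, 8, 9, 12], 1) -> 1  [called from main, line 51]
  shape_report([1, 4, 7, 8, 9, 12], 1) -> 0  [called from update_gauge, line 42]
  update_gauge([1, 4, 7, 8, 9, 12], 1) -> 3  [called from main, line 53]
Log line origins:
  1: emitted by main (line 50)
  2: emitted by rank_cells (line 28)
  3: emitted by weigh_samples (line 2)
  4: emitted by weigh_samples (line 7)
  5: emitted by split_margin (line 15)
  6: emitted by rank_cells (line 31)
  7: emitted by map_offsets (line 19)
  8: emitted by main (line 52)
  9: emitted by update_gauge (line 41)
  10: emitted by shape_report (line 35)
  11: emitted by update_gauge (line 43)
  12: emitted by main (line 54)
A correct fix: line 56: replace `limit` with `count`.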